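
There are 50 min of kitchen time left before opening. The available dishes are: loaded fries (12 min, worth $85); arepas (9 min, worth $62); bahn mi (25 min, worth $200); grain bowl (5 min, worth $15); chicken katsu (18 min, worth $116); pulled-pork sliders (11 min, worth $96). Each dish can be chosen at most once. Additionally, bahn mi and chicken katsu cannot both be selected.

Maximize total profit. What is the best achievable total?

Loaded fries + bahn mi + pulled-pork sliders uses 48 of the 50 min and totals 381.
Runner-up arepas + bahn mi + grain bowl + pulled-pork sliders tops out at 373.

381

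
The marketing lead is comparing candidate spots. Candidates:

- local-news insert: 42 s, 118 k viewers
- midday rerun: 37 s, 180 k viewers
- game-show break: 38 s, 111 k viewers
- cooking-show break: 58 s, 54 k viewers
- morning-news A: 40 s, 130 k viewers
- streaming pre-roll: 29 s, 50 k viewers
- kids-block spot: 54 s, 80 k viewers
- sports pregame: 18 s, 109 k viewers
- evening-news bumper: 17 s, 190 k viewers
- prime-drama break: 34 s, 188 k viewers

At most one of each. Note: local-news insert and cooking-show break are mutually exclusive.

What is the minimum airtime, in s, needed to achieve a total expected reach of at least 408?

69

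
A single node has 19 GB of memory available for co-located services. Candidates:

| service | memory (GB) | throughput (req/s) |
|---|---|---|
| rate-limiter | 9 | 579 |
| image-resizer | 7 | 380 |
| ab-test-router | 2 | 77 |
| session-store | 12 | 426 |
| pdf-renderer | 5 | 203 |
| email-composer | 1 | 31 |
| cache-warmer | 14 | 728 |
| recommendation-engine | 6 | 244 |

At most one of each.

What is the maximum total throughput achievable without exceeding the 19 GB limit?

1067

By throughput per GB: rate-limiter 64.33, image-resizer 54.29, cache-warmer 52.00, recommendation-engine 40.67 lead.
The ratio ordering already packs tightly: rate-limiter + image-resizer + ab-test-router + email-composer, 19 GB, 1067.
Every other selection either busts 19 GB or fails to beat 1067.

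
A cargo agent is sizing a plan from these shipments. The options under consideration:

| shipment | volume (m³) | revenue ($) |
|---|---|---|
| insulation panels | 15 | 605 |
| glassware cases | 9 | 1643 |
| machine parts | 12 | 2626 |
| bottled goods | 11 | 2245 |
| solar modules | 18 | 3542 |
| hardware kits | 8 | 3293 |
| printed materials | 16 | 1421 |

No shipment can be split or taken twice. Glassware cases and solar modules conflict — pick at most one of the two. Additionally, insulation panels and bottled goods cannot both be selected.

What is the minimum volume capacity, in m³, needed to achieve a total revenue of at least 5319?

Look for the lowest-volume combination reaching 5319.
bottled goods + hardware kits: 5538 revenue at 19 m³.
Below 19 m³ the best achievable stays under 5319.

19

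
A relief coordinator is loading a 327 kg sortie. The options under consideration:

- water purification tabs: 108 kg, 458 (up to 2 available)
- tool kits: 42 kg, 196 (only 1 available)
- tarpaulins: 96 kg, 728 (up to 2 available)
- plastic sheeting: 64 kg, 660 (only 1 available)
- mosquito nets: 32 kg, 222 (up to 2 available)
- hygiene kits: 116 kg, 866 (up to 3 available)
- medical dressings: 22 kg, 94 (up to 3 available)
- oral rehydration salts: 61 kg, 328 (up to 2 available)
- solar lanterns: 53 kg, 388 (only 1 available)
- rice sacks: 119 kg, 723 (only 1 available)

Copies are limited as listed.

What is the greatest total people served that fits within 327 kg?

2560

Greedy by ratio would take 2×tarpaulins + plastic sheeting + solar lanterns: 309 kg used, total 2504.
Replace solar lanterns with 2×mosquito nets: the trade gains 56 net, giving 2560 at 320 kg.
That's the maximum — no swap from here does better than 2560.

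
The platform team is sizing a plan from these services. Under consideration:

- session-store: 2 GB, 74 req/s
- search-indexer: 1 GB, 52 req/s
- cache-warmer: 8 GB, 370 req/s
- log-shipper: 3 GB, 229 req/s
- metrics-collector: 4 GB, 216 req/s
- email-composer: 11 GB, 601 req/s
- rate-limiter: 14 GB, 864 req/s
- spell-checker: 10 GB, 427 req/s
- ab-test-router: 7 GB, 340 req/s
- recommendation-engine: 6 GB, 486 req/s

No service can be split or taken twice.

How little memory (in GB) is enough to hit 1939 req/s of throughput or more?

31

Minimise GB subject to total throughput ≥ 1939.
cache-warmer + log-shipper + rate-limiter + recommendation-engine: 1949 throughput at 31 GB.
Any bundle with less than 31 GB falls short of 1939.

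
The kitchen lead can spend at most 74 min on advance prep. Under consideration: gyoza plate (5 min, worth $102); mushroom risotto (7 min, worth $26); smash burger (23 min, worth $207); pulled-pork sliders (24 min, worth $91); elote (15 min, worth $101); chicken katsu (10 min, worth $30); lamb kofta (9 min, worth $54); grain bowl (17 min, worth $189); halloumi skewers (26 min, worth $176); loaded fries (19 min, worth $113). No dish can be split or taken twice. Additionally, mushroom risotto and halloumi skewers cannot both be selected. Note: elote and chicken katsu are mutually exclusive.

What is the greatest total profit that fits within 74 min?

674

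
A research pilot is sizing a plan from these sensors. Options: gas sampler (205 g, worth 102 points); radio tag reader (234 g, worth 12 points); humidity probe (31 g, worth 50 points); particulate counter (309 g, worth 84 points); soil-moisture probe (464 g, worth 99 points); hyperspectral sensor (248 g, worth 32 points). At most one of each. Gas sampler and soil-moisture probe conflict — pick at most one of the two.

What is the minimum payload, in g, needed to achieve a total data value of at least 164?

Need the lightest bundle worth ≥ 164.
gas sampler + radio tag reader + humidity probe reaches 164 using 470 g.
Any bundle with less than 470 g falls short of 164.

470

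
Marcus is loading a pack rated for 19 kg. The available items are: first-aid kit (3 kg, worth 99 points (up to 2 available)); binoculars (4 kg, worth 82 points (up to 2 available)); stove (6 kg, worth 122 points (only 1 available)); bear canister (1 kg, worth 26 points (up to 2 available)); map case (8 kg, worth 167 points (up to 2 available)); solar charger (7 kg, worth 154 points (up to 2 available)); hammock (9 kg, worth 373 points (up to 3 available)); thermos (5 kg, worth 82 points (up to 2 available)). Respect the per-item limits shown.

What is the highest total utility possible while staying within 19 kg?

772

The ratio ordering already packs tightly: bear canister + 2×hammock, 19 kg, 772.
That's the maximum — no swap from here does better than 772.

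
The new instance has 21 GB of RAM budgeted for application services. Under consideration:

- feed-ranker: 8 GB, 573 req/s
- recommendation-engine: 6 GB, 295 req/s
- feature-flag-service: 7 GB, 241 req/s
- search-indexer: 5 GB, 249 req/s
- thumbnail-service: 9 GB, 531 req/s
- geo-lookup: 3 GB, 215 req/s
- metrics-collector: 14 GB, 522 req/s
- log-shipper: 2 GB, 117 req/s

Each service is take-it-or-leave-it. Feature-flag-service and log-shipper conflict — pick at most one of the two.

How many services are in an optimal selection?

The maximum throughput within 21 GB is 1319.
One optimal bundle: feed-ranker + thumbnail-service + geo-lookup (20 GB).
Any selection reaching 1319 contains exactly 3 services.

3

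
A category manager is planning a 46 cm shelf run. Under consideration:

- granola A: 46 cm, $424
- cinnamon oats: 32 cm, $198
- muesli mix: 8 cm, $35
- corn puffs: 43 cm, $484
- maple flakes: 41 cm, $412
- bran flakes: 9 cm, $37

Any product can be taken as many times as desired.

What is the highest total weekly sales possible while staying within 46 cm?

Corn puffs uses 43 of the 46 cm and totals 484.

484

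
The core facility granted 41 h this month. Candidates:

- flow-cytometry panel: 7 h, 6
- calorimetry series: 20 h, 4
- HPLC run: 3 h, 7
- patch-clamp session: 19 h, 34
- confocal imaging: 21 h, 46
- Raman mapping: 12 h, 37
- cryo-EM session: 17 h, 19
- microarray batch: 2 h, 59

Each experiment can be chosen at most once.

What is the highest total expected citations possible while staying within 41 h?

By expected citations per h: microarray batch 29.50, Raman mapping 3.08, HPLC run 2.33, confocal imaging 2.19 lead.
Taking HPLC run + confocal imaging + Raman mapping + microarray batch: 38 h used, 149 in expected citations.
That's the maximum — no swap from here does better than 149.

149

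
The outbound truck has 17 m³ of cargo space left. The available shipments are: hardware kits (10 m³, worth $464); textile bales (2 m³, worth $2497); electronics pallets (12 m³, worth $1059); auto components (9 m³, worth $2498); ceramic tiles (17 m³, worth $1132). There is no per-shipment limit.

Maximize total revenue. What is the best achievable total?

Density check — textile bales 1248.50, auto components 277.56, electronics pallets 88.25, ceramic tiles 66.59 are the best per m³.
Best packing: 8×textile bales — 16 m³, 19976 total.
Nothing else within 17 m³ beats 19976.

19976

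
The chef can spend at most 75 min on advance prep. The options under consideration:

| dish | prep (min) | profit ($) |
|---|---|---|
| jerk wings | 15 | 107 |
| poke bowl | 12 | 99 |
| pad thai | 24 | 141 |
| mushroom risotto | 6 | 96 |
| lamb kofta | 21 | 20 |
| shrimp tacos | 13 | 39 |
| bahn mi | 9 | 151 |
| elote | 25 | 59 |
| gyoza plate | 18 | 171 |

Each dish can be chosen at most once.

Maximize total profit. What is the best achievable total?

Density check — bahn mi 16.78, mushroom risotto 16.00, gyoza plate 9.50 are the best per min.
Greedy by ratio would take jerk wings + poke bowl + mushroom risotto + shrimp tacos + bahn mi + gyoza plate: 73 min used, total 663.
Replace poke bowl and shrimp tacos with pad thai: the trade gains 3 net, giving 666 at 72 min.
That's the maximum — no swap from here does better than 666.

666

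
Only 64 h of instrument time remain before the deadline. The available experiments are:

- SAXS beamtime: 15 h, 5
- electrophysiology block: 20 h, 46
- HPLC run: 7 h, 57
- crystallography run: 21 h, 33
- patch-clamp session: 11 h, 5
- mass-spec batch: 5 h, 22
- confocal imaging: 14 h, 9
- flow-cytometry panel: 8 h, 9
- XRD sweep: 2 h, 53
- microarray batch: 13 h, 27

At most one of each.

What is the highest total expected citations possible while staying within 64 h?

220

The ratio heuristic lands on electrophysiology block + HPLC run + mass-spec batch + flow-cytometry panel + XRD sweep + microarray batch (214) but leaves 9 h idle.
Replace microarray batch with crystallography run: the trade gains 6 net, giving 220 at 63 h.
The closest alternative, electrophysiology block + HPLC run + crystallography run + XRD sweep + microarray batch, reaches only 216.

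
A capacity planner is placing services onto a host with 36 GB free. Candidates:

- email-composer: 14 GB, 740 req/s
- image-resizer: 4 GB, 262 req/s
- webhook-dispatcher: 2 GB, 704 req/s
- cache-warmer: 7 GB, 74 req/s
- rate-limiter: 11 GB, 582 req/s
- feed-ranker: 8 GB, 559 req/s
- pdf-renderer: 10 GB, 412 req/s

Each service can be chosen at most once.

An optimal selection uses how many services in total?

The maximum throughput within 36 GB is 2585.
For example email-composer + webhook-dispatcher + rate-limiter + feed-ranker achieves it, using 35 GB.
Every optimal selection uses 4 services.

4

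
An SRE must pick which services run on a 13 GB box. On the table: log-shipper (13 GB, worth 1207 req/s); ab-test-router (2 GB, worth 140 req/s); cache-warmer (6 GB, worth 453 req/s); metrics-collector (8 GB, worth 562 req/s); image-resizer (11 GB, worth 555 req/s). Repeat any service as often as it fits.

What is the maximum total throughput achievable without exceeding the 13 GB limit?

Ranking by ratio (throughput/GB): log-shipper 92.85, cache-warmer 75.50, metrics-collector 70.25, ab-test-router 70.00.
The ratio ordering already packs tightly: log-shipper, 13 GB, 1207.
Every other selection either busts 13 GB or fails to beat 1207.

1207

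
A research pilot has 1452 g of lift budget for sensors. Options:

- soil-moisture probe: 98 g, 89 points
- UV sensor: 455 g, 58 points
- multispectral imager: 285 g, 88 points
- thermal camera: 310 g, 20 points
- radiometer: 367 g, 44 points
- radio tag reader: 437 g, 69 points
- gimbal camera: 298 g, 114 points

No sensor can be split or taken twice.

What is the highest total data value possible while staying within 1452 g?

380

Ranking by ratio (data value/g): soil-moisture probe 0.91, gimbal camera 0.38, multispectral imager 0.31.
Best packing: soil-moisture probe + multispectral imager + thermal camera + radio tag reader + gimbal camera — 1428 g, 380 total.
Next best is soil-moisture probe + UV sensor + multispectral imager + thermal camera + gimbal camera at 369 (1446 g) — short by 11.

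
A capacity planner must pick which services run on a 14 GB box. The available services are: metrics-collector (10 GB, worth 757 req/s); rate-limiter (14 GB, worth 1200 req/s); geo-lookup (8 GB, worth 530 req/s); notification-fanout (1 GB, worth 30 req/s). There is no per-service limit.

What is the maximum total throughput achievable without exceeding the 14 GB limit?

1200

Taking rate-limiter: 14 GB used, 1200 in throughput.
Nothing else within 14 GB beats 1200.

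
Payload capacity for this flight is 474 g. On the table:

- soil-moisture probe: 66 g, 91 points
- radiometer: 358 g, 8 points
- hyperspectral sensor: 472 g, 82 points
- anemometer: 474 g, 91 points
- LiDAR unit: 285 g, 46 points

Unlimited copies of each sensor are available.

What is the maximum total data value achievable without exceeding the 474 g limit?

The ratio ordering already packs tightly: 7×soil-moisture probe, 462 g, 637.
No other feasible combination exceeds 637.

637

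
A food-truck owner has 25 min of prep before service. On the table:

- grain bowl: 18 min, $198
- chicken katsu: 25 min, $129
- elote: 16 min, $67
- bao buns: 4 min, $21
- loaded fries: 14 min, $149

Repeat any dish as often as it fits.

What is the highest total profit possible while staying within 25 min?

Ranking by ratio (profit/min): grain bowl 11.00, loaded fries 10.64, bao buns 5.25, chicken katsu 5.16.
The ratio ordering already packs tightly: grain bowl + bao buns, 22 min, 219.

219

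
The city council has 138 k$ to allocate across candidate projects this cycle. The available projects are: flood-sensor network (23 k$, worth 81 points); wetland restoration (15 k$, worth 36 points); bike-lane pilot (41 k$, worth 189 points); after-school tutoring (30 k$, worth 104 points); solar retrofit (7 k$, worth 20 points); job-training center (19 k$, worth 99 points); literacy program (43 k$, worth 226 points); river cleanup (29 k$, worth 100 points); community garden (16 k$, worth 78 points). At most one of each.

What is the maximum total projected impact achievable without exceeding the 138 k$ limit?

628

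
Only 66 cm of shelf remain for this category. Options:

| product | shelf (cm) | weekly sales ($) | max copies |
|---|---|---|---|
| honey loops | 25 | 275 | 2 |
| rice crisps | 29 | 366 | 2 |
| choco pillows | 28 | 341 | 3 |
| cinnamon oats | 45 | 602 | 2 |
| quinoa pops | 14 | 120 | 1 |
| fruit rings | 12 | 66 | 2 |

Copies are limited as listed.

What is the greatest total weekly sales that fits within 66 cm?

732

The ratio heuristic lands on cinnamon oats + quinoa pops (722) but leaves 7 cm idle.
Replace cinnamon oats and quinoa pops with 2×rice crisps: the trade gains 10 net, giving 732 at 58 cm.
Every other selection either busts 66 cm or exceeds an availability limit or fails to beat 732.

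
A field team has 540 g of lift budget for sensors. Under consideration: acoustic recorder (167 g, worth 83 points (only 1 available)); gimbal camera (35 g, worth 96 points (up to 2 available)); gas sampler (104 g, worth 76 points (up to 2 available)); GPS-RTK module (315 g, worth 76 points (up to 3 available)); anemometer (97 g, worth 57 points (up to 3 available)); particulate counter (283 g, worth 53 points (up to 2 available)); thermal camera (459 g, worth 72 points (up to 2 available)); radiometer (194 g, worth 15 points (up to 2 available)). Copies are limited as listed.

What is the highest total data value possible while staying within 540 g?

Filling by ratio: 2×gimbal camera + 2×gas sampler + 2×anemometer for 458, with 68 g left unused.
The 104 g tied up in gas sampler is better spent on acoustic recorder — total rises to 465 (535 g).
That's the maximum — no swap from here does better than 465.

465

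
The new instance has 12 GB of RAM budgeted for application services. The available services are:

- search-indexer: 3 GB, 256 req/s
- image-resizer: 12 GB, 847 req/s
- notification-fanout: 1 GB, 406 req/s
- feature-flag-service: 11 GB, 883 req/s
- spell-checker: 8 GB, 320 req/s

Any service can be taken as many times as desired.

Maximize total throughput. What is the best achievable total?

4872

Best packing: 12×notification-fanout — 12 GB, 4872 total.
That's the maximum — no swap from here does better than 4872.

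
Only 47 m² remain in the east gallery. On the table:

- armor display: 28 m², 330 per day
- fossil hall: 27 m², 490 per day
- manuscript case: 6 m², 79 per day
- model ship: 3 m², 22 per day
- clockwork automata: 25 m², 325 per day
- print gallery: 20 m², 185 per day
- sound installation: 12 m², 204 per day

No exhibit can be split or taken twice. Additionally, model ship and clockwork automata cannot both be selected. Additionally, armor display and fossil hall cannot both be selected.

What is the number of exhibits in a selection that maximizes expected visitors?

3

Best achievable expected visitors is 773.
One optimal bundle: fossil hall + manuscript case + sound installation (45 m²).
Every optimal selection uses 3 exhibits.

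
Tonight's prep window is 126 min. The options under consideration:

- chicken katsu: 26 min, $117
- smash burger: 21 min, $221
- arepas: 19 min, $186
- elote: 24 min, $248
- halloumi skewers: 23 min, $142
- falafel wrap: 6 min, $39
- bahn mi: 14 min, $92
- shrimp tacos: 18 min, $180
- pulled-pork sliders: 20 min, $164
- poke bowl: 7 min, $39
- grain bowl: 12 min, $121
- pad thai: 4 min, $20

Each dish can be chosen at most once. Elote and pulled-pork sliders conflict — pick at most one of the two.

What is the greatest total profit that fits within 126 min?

1146

Taking smash burger + arepas + elote + falafel wrap + bahn mi + shrimp tacos + poke bowl + grain bowl + pad thai: 125 min used, 1146 in profit.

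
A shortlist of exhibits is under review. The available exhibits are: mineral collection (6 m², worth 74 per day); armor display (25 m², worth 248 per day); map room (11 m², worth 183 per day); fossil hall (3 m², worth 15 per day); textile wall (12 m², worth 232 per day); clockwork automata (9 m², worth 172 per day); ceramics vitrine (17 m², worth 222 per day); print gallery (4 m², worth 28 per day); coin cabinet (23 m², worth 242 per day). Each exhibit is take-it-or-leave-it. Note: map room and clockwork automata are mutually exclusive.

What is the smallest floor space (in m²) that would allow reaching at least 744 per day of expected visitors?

53

Need the lightest bundle worth ≥ 744.
Taking mineral collection + map room + fossil hall + textile wall + ceramics vitrine + print gallery gives 754 (≥ 744) for 53 m².
No combination under 53 m² hits 744.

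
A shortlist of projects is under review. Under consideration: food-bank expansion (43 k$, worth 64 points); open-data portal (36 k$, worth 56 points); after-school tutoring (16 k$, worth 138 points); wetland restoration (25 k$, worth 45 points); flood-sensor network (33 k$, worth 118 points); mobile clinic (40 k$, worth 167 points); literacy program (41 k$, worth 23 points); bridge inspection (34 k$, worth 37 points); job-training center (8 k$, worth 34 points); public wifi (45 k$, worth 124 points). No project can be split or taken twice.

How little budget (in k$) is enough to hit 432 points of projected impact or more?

Need the lightest bundle worth ≥ 432.
after-school tutoring + flood-sensor network + mobile clinic + job-training center: 457 projected impact at 97 k$.
Below 97 k$ the best achievable stays under 432.

97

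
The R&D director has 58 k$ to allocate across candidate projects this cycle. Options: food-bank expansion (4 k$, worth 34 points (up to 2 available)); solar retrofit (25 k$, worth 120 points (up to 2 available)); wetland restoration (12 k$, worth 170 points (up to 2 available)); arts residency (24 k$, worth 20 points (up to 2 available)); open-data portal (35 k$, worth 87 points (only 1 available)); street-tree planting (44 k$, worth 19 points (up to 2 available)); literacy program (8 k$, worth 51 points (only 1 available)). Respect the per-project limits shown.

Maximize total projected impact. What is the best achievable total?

528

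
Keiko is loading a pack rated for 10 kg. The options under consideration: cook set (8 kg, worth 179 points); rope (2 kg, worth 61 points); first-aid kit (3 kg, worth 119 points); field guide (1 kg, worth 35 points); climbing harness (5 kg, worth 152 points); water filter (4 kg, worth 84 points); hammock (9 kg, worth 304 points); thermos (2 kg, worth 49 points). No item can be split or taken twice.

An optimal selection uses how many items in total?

2

Optimal total is 339.
One optimal bundle: field guide + hammock (10 kg).
Every optimal selection uses 2 items.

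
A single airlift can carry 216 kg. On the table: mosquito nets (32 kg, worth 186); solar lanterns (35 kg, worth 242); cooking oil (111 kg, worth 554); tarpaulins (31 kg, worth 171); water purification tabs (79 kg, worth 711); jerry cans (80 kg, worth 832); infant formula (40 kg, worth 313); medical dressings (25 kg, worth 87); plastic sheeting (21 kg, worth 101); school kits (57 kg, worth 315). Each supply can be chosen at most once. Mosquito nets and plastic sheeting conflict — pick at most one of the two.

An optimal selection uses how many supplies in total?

4

Optimal total is 1886.
One optimal bundle: solar lanterns + water purification tabs + jerry cans + plastic sheeting (215 kg).
Any selection reaching 1886 contains exactly 4 supplies.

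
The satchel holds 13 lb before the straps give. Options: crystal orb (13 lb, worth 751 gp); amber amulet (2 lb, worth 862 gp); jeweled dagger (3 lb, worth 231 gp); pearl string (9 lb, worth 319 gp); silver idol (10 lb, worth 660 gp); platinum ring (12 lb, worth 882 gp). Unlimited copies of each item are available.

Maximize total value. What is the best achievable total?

The ratio ordering already packs tightly: 6×amber amulet, 12 lb, 5172.
Every other selection either busts 13 lb or fails to beat 5172.

5172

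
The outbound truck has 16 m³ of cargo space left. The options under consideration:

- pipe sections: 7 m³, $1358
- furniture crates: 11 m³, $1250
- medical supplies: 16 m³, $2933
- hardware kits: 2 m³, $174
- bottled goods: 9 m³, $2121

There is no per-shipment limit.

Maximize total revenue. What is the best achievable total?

Density check — bottled goods 235.67, pipe sections 194.00, medical supplies 183.31 are the best per m³.
Pipe sections + bottled goods uses 16 of the 16 m³ and totals 3479.
That's the maximum — no swap from here does better than 3479.

3479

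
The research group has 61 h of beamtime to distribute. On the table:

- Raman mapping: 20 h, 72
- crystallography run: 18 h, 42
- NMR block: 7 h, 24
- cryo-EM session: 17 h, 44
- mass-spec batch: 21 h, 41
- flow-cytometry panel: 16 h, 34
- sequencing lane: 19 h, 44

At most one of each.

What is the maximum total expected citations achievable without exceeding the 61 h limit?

Best packing: Raman mapping + NMR block + cryo-EM session + flow-cytometry panel — 60 h, 174 total.

174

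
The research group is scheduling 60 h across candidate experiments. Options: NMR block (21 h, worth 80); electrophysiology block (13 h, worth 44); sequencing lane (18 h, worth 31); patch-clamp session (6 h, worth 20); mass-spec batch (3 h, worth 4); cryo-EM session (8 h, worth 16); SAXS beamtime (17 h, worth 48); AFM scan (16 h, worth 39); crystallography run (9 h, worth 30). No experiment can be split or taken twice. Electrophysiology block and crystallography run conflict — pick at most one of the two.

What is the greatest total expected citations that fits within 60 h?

196

Density check — NMR block 3.81, electrophysiology block 3.38, patch-clamp session 3.33 are the best per h.
Taking NMR block + electrophysiology block + patch-clamp session + mass-spec batch + SAXS beamtime: 60 h used, 196 in expected citations.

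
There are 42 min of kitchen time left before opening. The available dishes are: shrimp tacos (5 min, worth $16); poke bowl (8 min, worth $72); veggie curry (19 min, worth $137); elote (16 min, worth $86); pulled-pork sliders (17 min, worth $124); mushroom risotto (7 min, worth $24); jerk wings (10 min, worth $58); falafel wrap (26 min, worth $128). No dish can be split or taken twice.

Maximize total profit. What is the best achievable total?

283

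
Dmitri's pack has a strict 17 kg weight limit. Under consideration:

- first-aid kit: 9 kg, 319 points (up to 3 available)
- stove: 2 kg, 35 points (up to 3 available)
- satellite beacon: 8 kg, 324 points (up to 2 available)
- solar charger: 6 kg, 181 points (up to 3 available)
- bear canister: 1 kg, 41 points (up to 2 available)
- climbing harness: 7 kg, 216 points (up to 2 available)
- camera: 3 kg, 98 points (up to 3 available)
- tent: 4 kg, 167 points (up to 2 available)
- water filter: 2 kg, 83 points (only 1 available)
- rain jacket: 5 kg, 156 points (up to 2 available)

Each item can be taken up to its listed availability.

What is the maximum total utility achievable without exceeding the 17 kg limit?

Density check — tent 41.75, water filter 41.50, bear canister 41.00 are the best per kg.
A density-first pass picks stove + 2×bear canister + camera + 2×tent + water filter — 632 at 17 kg.
But satellite beacon + bear canister + 2×tent fits in 17 kg and reaches 699.

699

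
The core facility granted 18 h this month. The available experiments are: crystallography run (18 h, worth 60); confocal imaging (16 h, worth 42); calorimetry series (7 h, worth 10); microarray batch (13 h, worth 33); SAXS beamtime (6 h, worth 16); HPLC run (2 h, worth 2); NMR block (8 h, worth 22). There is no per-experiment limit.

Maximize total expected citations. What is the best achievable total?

60

By expected citations per h: crystallography run 3.33, NMR block 2.75, SAXS beamtime 2.67, confocal imaging 2.62 lead.
Crystallography run uses 18 of the 18 h and totals 60.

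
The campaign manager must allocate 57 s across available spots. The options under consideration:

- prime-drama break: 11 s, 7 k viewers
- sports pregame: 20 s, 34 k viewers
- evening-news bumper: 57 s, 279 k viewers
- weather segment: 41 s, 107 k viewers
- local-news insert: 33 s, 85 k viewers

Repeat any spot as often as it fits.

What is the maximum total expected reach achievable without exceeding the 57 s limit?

279

Taking evening-news bumper: 57 s used, 279 in expected reach.
Every other selection either busts 57 s or fails to beat 279.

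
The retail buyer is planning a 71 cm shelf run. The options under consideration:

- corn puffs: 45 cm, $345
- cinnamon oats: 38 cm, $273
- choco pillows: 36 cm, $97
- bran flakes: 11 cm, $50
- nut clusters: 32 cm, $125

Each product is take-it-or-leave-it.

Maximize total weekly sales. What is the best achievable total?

Filling by ratio: corn puffs + bran flakes for 395, with 15 cm left unused.
Dropping corn puffs and bran flakes frees 56 cm; slotting in cinnamon oats + nut clusters (70 cm) lifts the total to 398 at 70 cm.
The closest alternative, corn puffs + bran flakes, reaches only 395.

398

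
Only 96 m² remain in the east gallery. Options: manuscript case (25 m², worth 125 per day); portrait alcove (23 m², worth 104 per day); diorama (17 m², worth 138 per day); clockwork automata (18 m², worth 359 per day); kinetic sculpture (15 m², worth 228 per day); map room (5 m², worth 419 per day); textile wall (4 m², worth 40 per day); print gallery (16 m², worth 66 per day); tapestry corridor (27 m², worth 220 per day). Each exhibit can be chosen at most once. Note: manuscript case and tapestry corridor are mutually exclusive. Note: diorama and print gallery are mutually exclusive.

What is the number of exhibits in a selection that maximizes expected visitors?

6

The maximum expected visitors within 96 m² is 1404.
One optimal bundle: diorama + clockwork automata + kinetic sculpture + map room + textile wall + tapestry corridor (86 m²).
All optima have 6 exhibits.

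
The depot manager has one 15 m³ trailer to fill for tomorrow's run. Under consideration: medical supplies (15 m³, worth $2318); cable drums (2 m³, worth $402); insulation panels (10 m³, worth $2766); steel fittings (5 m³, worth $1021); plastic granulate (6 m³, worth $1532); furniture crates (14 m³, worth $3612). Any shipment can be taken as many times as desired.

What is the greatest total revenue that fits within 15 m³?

Best packing: insulation panels + steel fittings — 15 m³, 3787 total.
Every other selection either busts 15 m³ or fails to beat 3787.

3787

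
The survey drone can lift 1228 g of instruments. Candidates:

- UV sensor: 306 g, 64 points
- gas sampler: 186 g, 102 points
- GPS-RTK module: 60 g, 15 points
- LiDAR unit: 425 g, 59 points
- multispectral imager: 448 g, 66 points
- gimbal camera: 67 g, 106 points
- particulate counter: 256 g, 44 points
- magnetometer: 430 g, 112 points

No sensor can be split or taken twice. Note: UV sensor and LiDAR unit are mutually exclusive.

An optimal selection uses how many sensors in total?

5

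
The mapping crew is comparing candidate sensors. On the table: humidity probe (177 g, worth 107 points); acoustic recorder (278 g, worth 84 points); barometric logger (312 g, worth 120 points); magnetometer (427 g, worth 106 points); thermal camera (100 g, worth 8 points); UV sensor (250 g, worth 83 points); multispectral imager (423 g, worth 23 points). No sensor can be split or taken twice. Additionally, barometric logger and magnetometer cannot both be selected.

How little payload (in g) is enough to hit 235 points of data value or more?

589

Look for the lowest-payload combination reaching 235.
Taking humidity probe + barometric logger + thermal camera gives 235 (≥ 235) for 589 g.
No combination under 589 g hits 235.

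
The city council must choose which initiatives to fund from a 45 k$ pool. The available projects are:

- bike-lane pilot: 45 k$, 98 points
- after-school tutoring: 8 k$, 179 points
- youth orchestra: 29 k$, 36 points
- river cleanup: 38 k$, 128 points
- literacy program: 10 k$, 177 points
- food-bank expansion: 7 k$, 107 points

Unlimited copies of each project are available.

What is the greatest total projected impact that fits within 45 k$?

Ranking by ratio (projected impact/k$): after-school tutoring 22.38, literacy program 17.70, food-bank expansion 15.29, river cleanup 3.37.
Taking 5×after-school tutoring: 40 k$ used, 895 in projected impact.
Every other selection either busts 45 k$ or fails to beat 895.

895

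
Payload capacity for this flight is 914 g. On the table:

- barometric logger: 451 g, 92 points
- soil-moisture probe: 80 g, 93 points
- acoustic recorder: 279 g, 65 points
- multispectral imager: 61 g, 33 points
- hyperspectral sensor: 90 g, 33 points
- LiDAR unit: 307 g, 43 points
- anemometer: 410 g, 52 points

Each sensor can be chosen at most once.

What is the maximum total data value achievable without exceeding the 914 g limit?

The ratio heuristic lands on soil-moisture probe + acoustic recorder + multispectral imager + hyperspectral sensor + LiDAR unit (267) but leaves 97 g idle.
Dropping hyperspectral sensor and LiDAR unit frees 397 g; slotting in barometric logger (451 g) lifts the total to 283 at 871 g.
The spare 43 g is too small for any remaining sensor, and no exchange beats 283.

283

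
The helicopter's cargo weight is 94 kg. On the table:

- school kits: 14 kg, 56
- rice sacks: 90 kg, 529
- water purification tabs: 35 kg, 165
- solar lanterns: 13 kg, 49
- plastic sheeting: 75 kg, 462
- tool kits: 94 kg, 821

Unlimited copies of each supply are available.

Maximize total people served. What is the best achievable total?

Tool kits uses 94 of the 94 kg and totals 821.
No other feasible combination exceeds 821.

821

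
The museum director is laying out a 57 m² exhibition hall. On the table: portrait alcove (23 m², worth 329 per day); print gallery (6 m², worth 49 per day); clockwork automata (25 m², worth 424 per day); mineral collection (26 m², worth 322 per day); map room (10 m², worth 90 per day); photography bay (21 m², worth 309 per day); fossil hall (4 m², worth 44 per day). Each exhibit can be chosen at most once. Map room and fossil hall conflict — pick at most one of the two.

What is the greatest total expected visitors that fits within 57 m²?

826

Print gallery + clockwork automata + photography bay + fossil hall uses 56 of the 57 m² and totals 826.
An exhaustive check of the 128 subsets confirms 826.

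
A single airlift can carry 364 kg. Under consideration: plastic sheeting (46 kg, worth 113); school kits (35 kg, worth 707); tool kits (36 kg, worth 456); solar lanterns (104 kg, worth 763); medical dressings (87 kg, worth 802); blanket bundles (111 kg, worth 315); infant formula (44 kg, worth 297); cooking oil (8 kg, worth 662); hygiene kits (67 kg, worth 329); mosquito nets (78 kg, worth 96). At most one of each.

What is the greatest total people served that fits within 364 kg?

3800

Density check — cooking oil 82.75, school kits 20.20, tool kits 12.67, medical dressings 9.22 are the best per kg.
Plastic sheeting + school kits + tool kits + solar lanterns + medical dressings + infant formula + cooking oil uses 360 of the 364 kg and totals 3800.
Next best is school kits + tool kits + solar lanterns + medical dressings + cooking oil + hygiene kits at 3719 (337 kg) — short by 81.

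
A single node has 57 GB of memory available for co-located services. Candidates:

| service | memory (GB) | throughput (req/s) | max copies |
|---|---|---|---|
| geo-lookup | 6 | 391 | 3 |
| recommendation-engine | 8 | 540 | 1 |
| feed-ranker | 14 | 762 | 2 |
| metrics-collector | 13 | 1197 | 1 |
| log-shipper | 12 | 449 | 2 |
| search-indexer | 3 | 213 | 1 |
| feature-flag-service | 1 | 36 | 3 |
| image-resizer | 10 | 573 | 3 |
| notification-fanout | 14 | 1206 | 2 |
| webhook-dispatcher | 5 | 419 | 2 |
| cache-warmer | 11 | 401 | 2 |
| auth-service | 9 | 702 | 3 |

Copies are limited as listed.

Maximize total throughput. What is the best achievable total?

Taking the top-ratio services first gives metrics-collector + search-indexer + 3×feature-flag-service + 2×notification-fanout + 2×webhook-dispatcher for 4768 (57 GB).
The 6 GB tied up in search-indexer and 3×feature-flag-service is better spent on geo-lookup — total rises to 4838 (57 GB).
That's the maximum — no swap from here does better than 4838.

4838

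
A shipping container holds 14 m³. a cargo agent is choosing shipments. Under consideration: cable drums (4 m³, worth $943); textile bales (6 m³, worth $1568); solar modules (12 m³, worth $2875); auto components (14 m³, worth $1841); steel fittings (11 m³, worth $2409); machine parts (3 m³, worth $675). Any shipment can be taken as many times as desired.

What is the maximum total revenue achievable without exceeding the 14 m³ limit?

3454

Ranking by ratio (revenue/m³): textile bales 261.33, solar modules 239.58, cable drums 235.75, machine parts 225.00.
Filling by ratio: 2×textile bales for 3136, with 2 m³ left unused.
Dropping textile bales frees 6 m³; slotting in 2×cable drums (8 m³) lifts the total to 3454 at 14 m³.
Every other selection either busts 14 m³ or fails to beat 3454.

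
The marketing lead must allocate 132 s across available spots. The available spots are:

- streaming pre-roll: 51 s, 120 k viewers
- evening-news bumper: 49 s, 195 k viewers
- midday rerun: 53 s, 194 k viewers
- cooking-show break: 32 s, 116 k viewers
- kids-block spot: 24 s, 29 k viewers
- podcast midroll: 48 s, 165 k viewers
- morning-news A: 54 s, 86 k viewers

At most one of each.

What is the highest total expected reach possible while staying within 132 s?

476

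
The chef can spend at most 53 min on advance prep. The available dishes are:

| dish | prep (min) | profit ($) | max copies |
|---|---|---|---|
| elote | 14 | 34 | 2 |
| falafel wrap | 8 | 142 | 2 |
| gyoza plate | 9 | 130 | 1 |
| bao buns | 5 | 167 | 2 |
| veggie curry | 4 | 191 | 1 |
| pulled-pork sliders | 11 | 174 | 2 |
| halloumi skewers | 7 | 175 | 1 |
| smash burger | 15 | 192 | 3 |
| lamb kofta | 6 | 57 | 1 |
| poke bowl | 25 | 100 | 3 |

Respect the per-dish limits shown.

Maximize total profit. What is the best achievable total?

1190

Filling by ratio: 2×falafel wrap + 2×bao buns + veggie curry + pulled-pork sliders + halloumi skewers for 1158, with 5 min left unused.
The 8 min tied up in falafel wrap is better spent on pulled-pork sliders — total rises to 1190 (51 min).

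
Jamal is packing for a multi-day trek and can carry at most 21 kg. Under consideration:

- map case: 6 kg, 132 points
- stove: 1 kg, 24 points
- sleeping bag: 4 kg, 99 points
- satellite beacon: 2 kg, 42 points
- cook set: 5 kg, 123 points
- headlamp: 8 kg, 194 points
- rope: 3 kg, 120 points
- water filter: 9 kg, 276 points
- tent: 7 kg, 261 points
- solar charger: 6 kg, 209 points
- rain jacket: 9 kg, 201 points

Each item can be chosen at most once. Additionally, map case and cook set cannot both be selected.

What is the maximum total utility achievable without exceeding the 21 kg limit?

713

Taking stove + sleeping bag + rope + tent + solar charger: 21 kg used, 713 in utility.
Every other selection either busts 21 kg or breaks a pairing rule or fails to beat 713.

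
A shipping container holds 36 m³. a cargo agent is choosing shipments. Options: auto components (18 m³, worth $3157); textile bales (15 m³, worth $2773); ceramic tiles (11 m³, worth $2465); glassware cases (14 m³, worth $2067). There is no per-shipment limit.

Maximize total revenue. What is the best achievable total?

The ratio ordering already packs tightly: 3×ceramic tiles, 33 m³, 7395.
Nothing else within 36 m³ beats 7395.

7395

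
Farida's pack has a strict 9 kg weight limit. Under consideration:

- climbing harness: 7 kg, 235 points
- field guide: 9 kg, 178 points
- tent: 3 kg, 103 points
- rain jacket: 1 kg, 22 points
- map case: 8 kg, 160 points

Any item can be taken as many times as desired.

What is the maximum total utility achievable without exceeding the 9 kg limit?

309

Density check — tent 34.33, climbing harness 33.57, rain jacket 22.00, map case 20.00 are the best per kg.
3×tent uses 9 of the 9 kg and totals 309.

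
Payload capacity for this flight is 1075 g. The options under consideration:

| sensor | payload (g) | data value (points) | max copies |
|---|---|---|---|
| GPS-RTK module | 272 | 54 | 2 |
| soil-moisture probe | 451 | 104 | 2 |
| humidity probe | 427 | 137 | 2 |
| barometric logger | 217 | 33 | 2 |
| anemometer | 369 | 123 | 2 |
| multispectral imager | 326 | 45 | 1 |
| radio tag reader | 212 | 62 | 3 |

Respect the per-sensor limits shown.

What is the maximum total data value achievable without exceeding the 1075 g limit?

A density-first pass picks 2×anemometer + radio tag reader — 308 at 950 g.
The 738 g tied up in 2×anemometer is better spent on 2×humidity probe — total rises to 336 (1066 g).

336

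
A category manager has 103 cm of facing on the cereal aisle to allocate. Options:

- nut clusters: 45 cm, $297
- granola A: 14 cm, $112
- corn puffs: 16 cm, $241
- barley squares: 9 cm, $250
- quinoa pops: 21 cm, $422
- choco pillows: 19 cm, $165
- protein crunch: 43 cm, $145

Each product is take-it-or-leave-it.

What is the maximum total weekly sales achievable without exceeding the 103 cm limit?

1210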